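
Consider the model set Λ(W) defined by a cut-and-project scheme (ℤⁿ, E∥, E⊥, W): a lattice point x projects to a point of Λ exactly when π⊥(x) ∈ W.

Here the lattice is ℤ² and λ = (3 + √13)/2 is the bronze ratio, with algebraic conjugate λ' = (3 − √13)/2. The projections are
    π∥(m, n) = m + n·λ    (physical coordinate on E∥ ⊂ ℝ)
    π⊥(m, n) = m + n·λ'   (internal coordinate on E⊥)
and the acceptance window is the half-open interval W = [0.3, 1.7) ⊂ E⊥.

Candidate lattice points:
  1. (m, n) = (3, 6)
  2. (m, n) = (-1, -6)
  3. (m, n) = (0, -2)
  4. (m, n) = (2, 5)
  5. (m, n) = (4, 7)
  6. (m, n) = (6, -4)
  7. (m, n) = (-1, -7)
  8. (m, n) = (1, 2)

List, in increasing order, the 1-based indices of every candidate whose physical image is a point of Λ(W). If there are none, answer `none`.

Compute λ' = (3−√13)/2 = -0.302776, so π⊥(m,n) = m -0.302776·n.
#1 (3,6): internal coord 3 + (6)·λ' = +1.183346; +1.183346 ∈ [0.3, 1.7) → IN Λ
#2 (-1,-6): internal coord -1 + (-6)·λ' = +0.816654; +0.816654 ∈ [0.3, 1.7) → IN Λ
#3 (0,-2): internal coord 0 + (-2)·λ' = +0.605551; +0.605551 ∈ [0.3, 1.7) → IN Λ
#4 (2,5): internal coord 2 + (5)·λ' = +0.486122; +0.486122 ∈ [0.3, 1.7) → IN Λ
#5 (4,7): internal coord 4 + (7)·λ' = +1.880571; +1.880571 ∉ [0.3, 1.7) → out
#6 (6,-4): internal coord 6 + (-4)·λ' = +7.211103; +7.211103 ∉ [0.3, 1.7) → out
#7 (-1,-7): internal coord -1 + (-7)·λ' = +1.119429; +1.119429 ∈ [0.3, 1.7) → IN Λ
#8 (1,2): internal coord 1 + (2)·λ' = +0.394449; +0.394449 ∈ [0.3, 1.7) → IN Λ

1, 2, 3, 4, 7, 8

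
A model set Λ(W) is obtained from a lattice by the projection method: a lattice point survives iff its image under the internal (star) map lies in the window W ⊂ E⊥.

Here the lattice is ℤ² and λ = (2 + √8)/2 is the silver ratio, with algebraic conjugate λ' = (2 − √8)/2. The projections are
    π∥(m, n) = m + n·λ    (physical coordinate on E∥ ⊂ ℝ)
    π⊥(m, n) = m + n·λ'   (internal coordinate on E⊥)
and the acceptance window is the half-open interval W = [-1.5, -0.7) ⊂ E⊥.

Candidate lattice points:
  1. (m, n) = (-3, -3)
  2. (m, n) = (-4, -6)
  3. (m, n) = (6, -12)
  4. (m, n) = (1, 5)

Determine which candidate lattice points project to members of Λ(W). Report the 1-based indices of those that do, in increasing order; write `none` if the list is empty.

4

λ' = (2−√8)/2 ≈ -0.4142.
[1] lift (-3,-3): star map gives -1.7574; window check -1.5 ≤ -1.7574 < -0.7 is false → out
[2] lift (-4,-6): star map gives -1.5147; window check -1.5 ≤ -1.5147 < -0.7 is false → out
[3] lift (6,-12): star map gives 10.9706; window check -1.5 ≤ 10.9706 < -0.7 is false → out
[4] lift (1,5): star map gives -1.0711; window check -1.5 ≤ -1.0711 < -0.7 is true → IN Λ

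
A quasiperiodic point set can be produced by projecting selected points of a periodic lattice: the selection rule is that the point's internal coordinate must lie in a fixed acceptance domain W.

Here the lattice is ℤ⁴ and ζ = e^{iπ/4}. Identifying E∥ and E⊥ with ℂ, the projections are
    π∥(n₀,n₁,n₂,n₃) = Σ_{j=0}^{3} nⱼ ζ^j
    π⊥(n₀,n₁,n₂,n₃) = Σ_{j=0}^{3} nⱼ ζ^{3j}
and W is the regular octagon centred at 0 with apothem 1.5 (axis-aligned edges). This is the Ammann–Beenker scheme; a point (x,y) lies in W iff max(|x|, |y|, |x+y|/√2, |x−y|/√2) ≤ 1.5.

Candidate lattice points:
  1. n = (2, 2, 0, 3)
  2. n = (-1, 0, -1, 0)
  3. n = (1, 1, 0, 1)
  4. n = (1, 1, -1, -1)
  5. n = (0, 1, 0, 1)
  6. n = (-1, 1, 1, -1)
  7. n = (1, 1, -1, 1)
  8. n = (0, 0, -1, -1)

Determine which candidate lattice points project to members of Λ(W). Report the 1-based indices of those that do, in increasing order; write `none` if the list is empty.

2, 4, 5, 8

With ζ = e^{iπ/4} the internal vectors are ζ^0,ζ^3,ζ^6,ζ^9.
#1 (2, 2, 0, 3): internal (2.7071, 3.5355); octagon support 4.4142 vs apothem 1.5 → ∉ W
#2 (-1, 0, -1, 0): internal (-1.0000, 1.0000); octagon support 1.4142 vs apothem 1.5 → ∈ W
#3 (1, 1, 0, 1): internal (1.0000, 1.4142); octagon support 1.7071 vs apothem 1.5 → ∉ W
#4 (1, 1, -1, -1): internal (-0.4142, 1.0000); octagon support 1.0000 vs apothem 1.5 → ∈ W
#5 (0, 1, 0, 1): internal (0.0000, 1.4142); octagon support 1.4142 vs apothem 1.5 → ∈ W
#6 (-1, 1, 1, -1): internal (-2.4142, -1.0000); octagon support 2.4142 vs apothem 1.5 → ∉ W
#7 (1, 1, -1, 1): internal (1.0000, 2.4142); octagon support 2.4142 vs apothem 1.5 → ∉ W
#8 (0, 0, -1, -1): internal (-0.7071, 0.2929); octagon support 0.7071 vs apothem 1.5 → ∈ W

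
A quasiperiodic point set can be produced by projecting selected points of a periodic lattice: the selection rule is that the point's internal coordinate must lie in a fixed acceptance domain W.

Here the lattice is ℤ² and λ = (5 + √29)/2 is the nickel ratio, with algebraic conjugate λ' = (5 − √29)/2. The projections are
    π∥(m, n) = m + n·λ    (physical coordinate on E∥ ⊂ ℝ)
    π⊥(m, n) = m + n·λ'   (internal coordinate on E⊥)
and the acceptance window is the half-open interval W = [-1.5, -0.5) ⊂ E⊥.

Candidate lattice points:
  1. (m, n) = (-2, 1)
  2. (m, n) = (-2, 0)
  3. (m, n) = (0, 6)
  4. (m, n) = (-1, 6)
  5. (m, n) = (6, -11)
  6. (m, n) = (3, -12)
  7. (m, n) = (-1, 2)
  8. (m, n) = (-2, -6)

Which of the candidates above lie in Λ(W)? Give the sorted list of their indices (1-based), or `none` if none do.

Numerically λ ≈ 5.1926 and λ' = −1/λ ≈ -0.1926.
#1 (-2,1): internal coord -2 + (1)·λ' = -2.1926; -2.1926 ∉ [-1.5, -0.5) → out
#2 (-2,0): internal coord -2 + (0)·λ' = -2.0000; -2.0000 ∉ [-1.5, -0.5) → out
#3 (0,6): internal coord 0 + (6)·λ' = -1.1555; -1.1555 ∈ [-1.5, -0.5) → IN Λ
#4 (-1,6): internal coord -1 + (6)·λ' = -2.1555; -2.1555 ∉ [-1.5, -0.5) → out
#5 (6,-11): internal coord 6 + (-11)·λ' = +8.1184; +8.1184 ∉ [-1.5, -0.5) → out
#6 (3,-12): internal coord 3 + (-12)·λ' = +5.3110; +5.3110 ∉ [-1.5, -0.5) → out
#7 (-1,2): internal coord -1 + (2)·λ' = -1.3852; -1.3852 ∈ [-1.5, -0.5) → IN Λ
#8 (-2,-6): internal coord -2 + (-6)·λ' = -0.8445; -0.8445 ∈ [-1.5, -0.5) → IN Λ

3, 7, 8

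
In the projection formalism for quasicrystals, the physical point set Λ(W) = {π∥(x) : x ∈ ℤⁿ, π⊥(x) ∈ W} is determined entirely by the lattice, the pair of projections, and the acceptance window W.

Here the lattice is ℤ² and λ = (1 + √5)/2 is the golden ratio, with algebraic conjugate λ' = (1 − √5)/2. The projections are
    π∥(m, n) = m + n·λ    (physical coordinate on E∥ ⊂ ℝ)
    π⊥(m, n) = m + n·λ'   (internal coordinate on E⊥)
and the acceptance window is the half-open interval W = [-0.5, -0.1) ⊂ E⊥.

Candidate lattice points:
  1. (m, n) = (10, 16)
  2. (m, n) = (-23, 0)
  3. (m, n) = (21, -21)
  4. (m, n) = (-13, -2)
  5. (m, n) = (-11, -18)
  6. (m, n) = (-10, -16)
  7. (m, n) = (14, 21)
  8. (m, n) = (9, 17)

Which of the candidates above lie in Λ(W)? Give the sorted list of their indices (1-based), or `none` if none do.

6

Compute λ' = (1−√5)/2 = -0.61803, so π⊥(m,n) = m -0.61803·n.
#1 (10,16): internal coord 10 + (16)·λ' = +0.11146; +0.11146 ∉ [-0.5, -0.1) → out
#2 (-23,0): internal coord -23 + (0)·λ' = -23.00000; -23.00000 ∉ [-0.5, -0.1) → out
#3 (21,-21): internal coord 21 + (-21)·λ' = +33.97871; +33.97871 ∉ [-0.5, -0.1) → out
#4 (-13,-2): internal coord -13 + (-2)·λ' = -11.76393; -11.76393 ∉ [-0.5, -0.1) → out
#5 (-11,-18): internal coord -11 + (-18)·λ' = +0.12461; +0.12461 ∉ [-0.5, -0.1) → out
#6 (-10,-16): internal coord -10 + (-16)·λ' = -0.11146; -0.11146 ∈ [-0.5, -0.1) → IN Λ
#7 (14,21): internal coord 14 + (21)·λ' = +1.02129; +1.02129 ∉ [-0.5, -0.1) → out
#8 (9,17): internal coord 9 + (17)·λ' = -1.50658; -1.50658 ∉ [-0.5, -0.1) → out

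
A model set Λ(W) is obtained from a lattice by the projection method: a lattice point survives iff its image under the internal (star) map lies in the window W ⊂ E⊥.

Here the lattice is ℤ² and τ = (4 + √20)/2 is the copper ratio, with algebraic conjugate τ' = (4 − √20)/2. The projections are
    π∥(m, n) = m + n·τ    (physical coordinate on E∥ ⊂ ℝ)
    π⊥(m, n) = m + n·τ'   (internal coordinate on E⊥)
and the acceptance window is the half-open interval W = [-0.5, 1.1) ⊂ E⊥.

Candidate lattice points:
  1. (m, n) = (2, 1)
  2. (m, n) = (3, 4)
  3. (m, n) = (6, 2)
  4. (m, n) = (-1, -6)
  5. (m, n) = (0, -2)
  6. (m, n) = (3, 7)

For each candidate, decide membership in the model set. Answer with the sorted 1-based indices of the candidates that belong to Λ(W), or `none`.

4, 5

Numerically τ ≈ 4.236068 and τ' = −1/τ ≈ -0.236068.
[1] lift (2,1): star map gives 1.763932; window check -0.5 ≤ 1.763932 < 1.1 is false → out
[2] lift (3,4): star map gives 2.055728; window check -0.5 ≤ 2.055728 < 1.1 is false → out
[3] lift (6,2): star map gives 5.527864; window check -0.5 ≤ 5.527864 < 1.1 is false → out
[4] lift (-1,-6): star map gives 0.416408; window check -0.5 ≤ 0.416408 < 1.1 is true → IN Λ
[5] lift (0,-2): star map gives 0.472136; window check -0.5 ≤ 0.472136 < 1.1 is true → IN Λ
[6] lift (3,7): star map gives 1.347524; window check -0.5 ≤ 1.347524 < 1.1 is false → out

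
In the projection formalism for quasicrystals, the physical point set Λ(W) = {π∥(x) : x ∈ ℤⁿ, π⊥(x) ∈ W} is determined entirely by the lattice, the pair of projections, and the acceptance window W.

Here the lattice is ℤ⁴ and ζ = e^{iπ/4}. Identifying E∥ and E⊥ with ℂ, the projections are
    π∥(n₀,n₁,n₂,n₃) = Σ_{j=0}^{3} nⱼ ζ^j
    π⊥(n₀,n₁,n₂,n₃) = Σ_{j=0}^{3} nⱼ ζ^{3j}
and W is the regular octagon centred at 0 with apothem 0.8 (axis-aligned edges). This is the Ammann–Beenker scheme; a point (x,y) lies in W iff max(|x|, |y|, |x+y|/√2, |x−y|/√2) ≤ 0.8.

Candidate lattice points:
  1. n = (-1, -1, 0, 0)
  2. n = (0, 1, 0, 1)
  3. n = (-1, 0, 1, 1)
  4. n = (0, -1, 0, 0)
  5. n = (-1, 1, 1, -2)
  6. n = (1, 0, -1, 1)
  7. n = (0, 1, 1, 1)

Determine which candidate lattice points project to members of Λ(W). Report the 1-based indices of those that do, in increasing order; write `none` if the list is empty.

π⊥(n) = n₀ + n₁ζ³ + n₂ζ⁶ + n₃ζ⁹ where ζ = e^{iπ/4}.
candidate 1: n = (-1, -1, 0, 0) → π⊥ ≈ (-0.29289, -0.70711); max(|x|,|y|,|x±y|/√2) = 0.70711 ≤ 0.8 ⇒ ∈ W
candidate 2: n = (0, 1, 0, 1) → π⊥ ≈ (+0.00000, +1.41421); max(|x|,|y|,|x±y|/√2) = 1.41421 > 0.8 ⇒ ∉ W
candidate 3: n = (-1, 0, 1, 1) → π⊥ ≈ (-0.29289, -0.29289); max(|x|,|y|,|x±y|/√2) = 0.41421 ≤ 0.8 ⇒ ∈ W
candidate 4: n = (0, -1, 0, 0) → π⊥ ≈ (+0.70711, -0.70711); max(|x|,|y|,|x±y|/√2) = 1.00000 > 0.8 ⇒ ∉ W
candidate 5: n = (-1, 1, 1, -2) → π⊥ ≈ (-3.12132, -1.70711); max(|x|,|y|,|x±y|/√2) = 3.41421 > 0.8 ⇒ ∉ W
candidate 6: n = (1, 0, -1, 1) → π⊥ ≈ (+1.70711, +1.70711); max(|x|,|y|,|x±y|/√2) = 2.41421 > 0.8 ⇒ ∉ W
candidate 7: n = (0, 1, 1, 1) → π⊥ ≈ (+0.00000, +0.41421); max(|x|,|y|,|x±y|/√2) = 0.41421 ≤ 0.8 ⇒ ∈ W

1, 3, 7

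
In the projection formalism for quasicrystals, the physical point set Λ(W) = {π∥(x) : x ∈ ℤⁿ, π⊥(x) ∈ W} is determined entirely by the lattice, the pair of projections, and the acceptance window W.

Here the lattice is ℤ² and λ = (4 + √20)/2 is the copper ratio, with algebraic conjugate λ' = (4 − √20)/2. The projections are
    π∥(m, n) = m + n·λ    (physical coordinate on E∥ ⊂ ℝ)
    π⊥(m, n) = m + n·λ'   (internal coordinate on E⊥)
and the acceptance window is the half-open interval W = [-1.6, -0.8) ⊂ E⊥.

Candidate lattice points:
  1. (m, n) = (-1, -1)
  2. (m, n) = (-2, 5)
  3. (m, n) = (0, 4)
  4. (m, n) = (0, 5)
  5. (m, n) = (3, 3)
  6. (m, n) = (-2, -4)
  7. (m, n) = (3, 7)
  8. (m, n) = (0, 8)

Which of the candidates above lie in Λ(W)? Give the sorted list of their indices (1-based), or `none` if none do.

3, 4, 6

Numerically λ ≈ 4.23607 and λ' = −1/λ ≈ -0.23607.
candidate 1: (m,n)=(-1,-1) → π∥ = -1-1·λ ≈ -5.23607, π⊥ = -1-1·λ' ≈ -0.76393 ∉ [-1.6, -0.8) ⇒ out
candidate 2: (m,n)=(-2,5) → π∥ = -2+5·λ ≈ 19.18034, π⊥ = -2+5·λ' ≈ -3.18034 ∉ [-1.6, -0.8) ⇒ out
candidate 3: (m,n)=(0,4) → π∥ = 0+4·λ ≈ 16.94427, π⊥ = 0+4·λ' ≈ -0.94427 ∈ [-1.6, -0.8) ⇒ IN Λ
candidate 4: (m,n)=(0,5) → π∥ = 0+5·λ ≈ 21.18034, π⊥ = 0+5·λ' ≈ -1.18034 ∈ [-1.6, -0.8) ⇒ IN Λ
candidate 5: (m,n)=(3,3) → π∥ = 3+3·λ ≈ 15.70820, π⊥ = 3+3·λ' ≈ 2.29180 ∉ [-1.6, -0.8) ⇒ out
candidate 6: (m,n)=(-2,-4) → π∥ = -2-4·λ ≈ -18.94427, π⊥ = -2-4·λ' ≈ -1.05573 ∈ [-1.6, -0.8) ⇒ IN Λ
candidate 7: (m,n)=(3,7) → π∥ = 3+7·λ ≈ 32.65248, π⊥ = 3+7·λ' ≈ 1.34752 ∉ [-1.6, -0.8) ⇒ out
candidate 8: (m,n)=(0,8) → π∥ = 0+8·λ ≈ 33.88854, π⊥ = 0+8·λ' ≈ -1.88854 ∉ [-1.6, -0.8) ⇒ out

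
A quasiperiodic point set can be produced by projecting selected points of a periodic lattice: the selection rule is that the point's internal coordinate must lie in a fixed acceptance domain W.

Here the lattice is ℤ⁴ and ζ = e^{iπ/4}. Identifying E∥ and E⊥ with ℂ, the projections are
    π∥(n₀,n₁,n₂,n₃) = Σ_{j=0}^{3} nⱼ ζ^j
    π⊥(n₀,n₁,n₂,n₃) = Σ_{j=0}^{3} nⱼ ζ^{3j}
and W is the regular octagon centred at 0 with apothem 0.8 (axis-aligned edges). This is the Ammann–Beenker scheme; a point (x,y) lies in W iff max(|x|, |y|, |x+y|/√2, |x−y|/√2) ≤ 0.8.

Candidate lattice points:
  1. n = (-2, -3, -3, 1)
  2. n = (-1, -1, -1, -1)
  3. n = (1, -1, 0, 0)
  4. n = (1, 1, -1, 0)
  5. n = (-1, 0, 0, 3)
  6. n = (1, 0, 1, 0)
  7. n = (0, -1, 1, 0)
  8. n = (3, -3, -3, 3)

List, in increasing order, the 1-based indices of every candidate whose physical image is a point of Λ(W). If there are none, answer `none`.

none

π⊥(n) = n₀ + n₁ζ³ + n₂ζ⁶ + n₃ζ⁹ where ζ = e^{iπ/4}.
candidate 1: n = (-2, -3, -3, 1) → π⊥ ≈ (+0.8284, +1.5858); max(|x|,|y|,|x±y|/√2) = 1.7071 > 0.8 ⇒ ∉ W
candidate 2: n = (-1, -1, -1, -1) → π⊥ ≈ (-1.0000, -0.4142); max(|x|,|y|,|x±y|/√2) = 1.0000 > 0.8 ⇒ ∉ W
candidate 3: n = (1, -1, 0, 0) → π⊥ ≈ (+1.7071, -0.7071); max(|x|,|y|,|x±y|/√2) = 1.7071 > 0.8 ⇒ ∉ W
candidate 4: n = (1, 1, -1, 0) → π⊥ ≈ (+0.2929, +1.7071); max(|x|,|y|,|x±y|/√2) = 1.7071 > 0.8 ⇒ ∉ W
candidate 5: n = (-1, 0, 0, 3) → π⊥ ≈ (+1.1213, +2.1213); max(|x|,|y|,|x±y|/√2) = 2.2929 > 0.8 ⇒ ∉ W
candidate 6: n = (1, 0, 1, 0) → π⊥ ≈ (+1.0000, -1.0000); max(|x|,|y|,|x±y|/√2) = 1.4142 > 0.8 ⇒ ∉ W
candidate 7: n = (0, -1, 1, 0) → π⊥ ≈ (+0.7071, -1.7071); max(|x|,|y|,|x±y|/√2) = 1.7071 > 0.8 ⇒ ∉ W
candidate 8: n = (3, -3, -3, 3) → π⊥ ≈ (+7.2426, +3.0000); max(|x|,|y|,|x±y|/√2) = 7.2426 > 0.8 ⇒ ∉ W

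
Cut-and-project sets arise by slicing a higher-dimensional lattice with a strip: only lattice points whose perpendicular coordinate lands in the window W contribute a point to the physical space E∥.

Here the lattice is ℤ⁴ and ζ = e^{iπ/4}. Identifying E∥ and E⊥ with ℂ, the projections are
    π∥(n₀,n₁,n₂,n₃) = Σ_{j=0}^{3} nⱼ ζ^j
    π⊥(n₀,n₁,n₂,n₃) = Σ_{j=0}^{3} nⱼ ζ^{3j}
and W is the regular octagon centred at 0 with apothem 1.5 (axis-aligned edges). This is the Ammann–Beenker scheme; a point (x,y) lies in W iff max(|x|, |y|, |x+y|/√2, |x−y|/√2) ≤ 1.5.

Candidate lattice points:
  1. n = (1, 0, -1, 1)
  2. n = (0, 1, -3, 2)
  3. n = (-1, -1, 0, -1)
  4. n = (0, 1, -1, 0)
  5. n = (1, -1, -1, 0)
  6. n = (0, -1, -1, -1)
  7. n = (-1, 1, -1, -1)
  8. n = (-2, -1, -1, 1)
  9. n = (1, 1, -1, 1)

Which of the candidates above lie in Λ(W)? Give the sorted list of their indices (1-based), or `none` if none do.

6, 8

With ζ = e^{iπ/4} the internal vectors are ζ^0,ζ^3,ζ^6,ζ^9.
#1 (1, 0, -1, 1): internal (1.707107, 1.707107); octagon support 2.414214 vs apothem 1.5 → ∉ W
#2 (0, 1, -3, 2): internal (0.707107, 5.121320); octagon support 5.121320 vs apothem 1.5 → ∉ W
#3 (-1, -1, 0, -1): internal (-1.000000, -1.414214); octagon support 1.707107 vs apothem 1.5 → ∉ W
#4 (0, 1, -1, 0): internal (-0.707107, 1.707107); octagon support 1.707107 vs apothem 1.5 → ∉ W
#5 (1, -1, -1, 0): internal (1.707107, 0.292893); octagon support 1.707107 vs apothem 1.5 → ∉ W
#6 (0, -1, -1, -1): internal (0.000000, -0.414214); octagon support 0.414214 vs apothem 1.5 → ∈ W
#7 (-1, 1, -1, -1): internal (-2.414214, 1.000000); octagon support 2.414214 vs apothem 1.5 → ∉ W
#8 (-2, -1, -1, 1): internal (-0.585786, 1.000000); octagon support 1.121320 vs apothem 1.5 → ∈ W
#9 (1, 1, -1, 1): internal (1.000000, 2.414214); octagon support 2.414214 vs apothem 1.5 → ∉ W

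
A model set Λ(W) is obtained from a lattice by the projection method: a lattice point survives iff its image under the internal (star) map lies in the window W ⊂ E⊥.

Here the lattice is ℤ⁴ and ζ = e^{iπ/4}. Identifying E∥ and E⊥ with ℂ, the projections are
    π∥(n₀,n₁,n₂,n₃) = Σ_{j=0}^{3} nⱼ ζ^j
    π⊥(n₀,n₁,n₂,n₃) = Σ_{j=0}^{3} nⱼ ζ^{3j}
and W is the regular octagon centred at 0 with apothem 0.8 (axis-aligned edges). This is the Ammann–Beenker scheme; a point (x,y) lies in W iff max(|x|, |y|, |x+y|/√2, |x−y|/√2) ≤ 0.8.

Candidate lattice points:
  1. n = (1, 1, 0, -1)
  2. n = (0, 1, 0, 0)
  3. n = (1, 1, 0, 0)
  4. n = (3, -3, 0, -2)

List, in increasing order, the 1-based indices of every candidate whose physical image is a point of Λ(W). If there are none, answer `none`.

π⊥(n) = n₀ + n₁ζ³ + n₂ζ⁶ + n₃ζ⁹ where ζ = e^{iπ/4}.
#1 (1, 1, 0, -1): internal (-0.414214, 0.000000); octagon support 0.414214 vs apothem 0.8 → ∈ W
#2 (0, 1, 0, 0): internal (-0.707107, 0.707107); octagon support 1.000000 vs apothem 0.8 → ∉ W
#3 (1, 1, 0, 0): internal (0.292893, 0.707107); octagon support 0.707107 vs apothem 0.8 → ∈ W
#4 (3, -3, 0, -2): internal (3.707107, -3.535534); octagon support 5.121320 vs apothem 0.8 → ∉ W

1, 3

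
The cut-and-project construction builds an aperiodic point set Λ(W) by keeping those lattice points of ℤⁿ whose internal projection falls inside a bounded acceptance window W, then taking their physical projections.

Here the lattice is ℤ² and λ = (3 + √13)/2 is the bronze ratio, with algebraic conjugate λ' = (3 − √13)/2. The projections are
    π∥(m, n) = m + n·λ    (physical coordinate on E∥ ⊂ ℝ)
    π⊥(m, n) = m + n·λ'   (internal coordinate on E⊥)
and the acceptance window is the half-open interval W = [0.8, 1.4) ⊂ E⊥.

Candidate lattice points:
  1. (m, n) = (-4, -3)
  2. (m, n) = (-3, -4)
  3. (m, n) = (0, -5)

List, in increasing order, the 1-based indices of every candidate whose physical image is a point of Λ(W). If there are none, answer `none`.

Numerically λ ≈ 3.3028 and λ' = −1/λ ≈ -0.3028.
[1] lift (-4,-3): star map gives -3.0917; window check 0.8 ≤ -3.0917 < 1.4 is false → out
[2] lift (-3,-4): star map gives -1.7889; window check 0.8 ≤ -1.7889 < 1.4 is false → out
[3] lift (0,-5): star map gives 1.5139; window check 0.8 ≤ 1.5139 < 1.4 is false → out

none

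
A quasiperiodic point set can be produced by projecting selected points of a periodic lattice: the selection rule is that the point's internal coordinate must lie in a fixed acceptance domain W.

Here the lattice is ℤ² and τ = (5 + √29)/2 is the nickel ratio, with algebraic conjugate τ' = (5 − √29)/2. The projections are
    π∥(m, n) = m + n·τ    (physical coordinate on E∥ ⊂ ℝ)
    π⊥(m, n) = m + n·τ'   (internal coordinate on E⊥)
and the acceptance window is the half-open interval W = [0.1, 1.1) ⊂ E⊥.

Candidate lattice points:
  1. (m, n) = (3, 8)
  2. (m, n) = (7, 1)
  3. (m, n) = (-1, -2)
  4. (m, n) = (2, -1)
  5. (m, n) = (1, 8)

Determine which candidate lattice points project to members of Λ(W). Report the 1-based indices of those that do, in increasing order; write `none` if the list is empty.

τ' = (5−√29)/2 ≈ -0.19258.
[1] lift (3,8): star map gives 1.45934; window check 0.1 ≤ 1.45934 < 1.1 is false → out
[2] lift (7,1): star map gives 6.80742; window check 0.1 ≤ 6.80742 < 1.1 is false → out
[3] lift (-1,-2): star map gives -0.61484; window check 0.1 ≤ -0.61484 < 1.1 is false → out
[4] lift (2,-1): star map gives 2.19258; window check 0.1 ≤ 2.19258 < 1.1 is false → out
[5] lift (1,8): star map gives -0.54066; window check 0.1 ≤ -0.54066 < 1.1 is false → out

none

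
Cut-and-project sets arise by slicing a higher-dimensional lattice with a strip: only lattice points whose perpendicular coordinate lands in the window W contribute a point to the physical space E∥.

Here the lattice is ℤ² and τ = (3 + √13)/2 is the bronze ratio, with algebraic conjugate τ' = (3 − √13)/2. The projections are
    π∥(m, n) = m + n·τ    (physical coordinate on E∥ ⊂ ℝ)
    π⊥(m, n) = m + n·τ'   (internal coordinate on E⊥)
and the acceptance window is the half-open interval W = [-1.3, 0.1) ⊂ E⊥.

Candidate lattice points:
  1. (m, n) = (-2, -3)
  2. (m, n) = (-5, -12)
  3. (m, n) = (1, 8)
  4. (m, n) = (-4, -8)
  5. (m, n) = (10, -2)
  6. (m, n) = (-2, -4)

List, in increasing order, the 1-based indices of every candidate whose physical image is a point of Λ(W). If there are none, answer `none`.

1, 6

τ' = (3−√13)/2 ≈ -0.302776.
[1] lift (-2,-3): star map gives -1.091673; window check -1.3 ≤ -1.091673 < 0.1 is true → IN Λ
[2] lift (-5,-12): star map gives -1.366692; window check -1.3 ≤ -1.366692 < 0.1 is false → out
[3] lift (1,8): star map gives -1.422205; window check -1.3 ≤ -1.422205 < 0.1 is false → out
[4] lift (-4,-8): star map gives -1.577795; window check -1.3 ≤ -1.577795 < 0.1 is false → out
[5] lift (10,-2): star map gives 10.605551; window check -1.3 ≤ 10.605551 < 0.1 is false → out
[6] lift (-2,-4): star map gives -0.788897; window check -1.3 ≤ -0.788897 < 0.1 is true → IN Λ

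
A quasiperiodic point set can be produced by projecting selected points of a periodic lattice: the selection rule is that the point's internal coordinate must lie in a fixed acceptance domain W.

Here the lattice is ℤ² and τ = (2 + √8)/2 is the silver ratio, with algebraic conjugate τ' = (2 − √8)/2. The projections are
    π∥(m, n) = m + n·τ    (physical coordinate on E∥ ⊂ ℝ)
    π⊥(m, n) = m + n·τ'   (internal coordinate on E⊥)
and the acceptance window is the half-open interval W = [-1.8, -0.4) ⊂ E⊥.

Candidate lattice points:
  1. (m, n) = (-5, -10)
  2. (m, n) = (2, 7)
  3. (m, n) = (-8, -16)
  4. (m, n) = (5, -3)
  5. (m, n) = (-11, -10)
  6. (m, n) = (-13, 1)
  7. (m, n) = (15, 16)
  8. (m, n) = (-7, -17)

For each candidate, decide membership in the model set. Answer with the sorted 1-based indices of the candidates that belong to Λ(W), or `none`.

1, 2, 3

Numerically τ ≈ 2.4142 and τ' = −1/τ ≈ -0.4142.
[1] lift (-5,-10): star map gives -0.8579; window check -1.8 ≤ -0.8579 < -0.4 is true → IN Λ
[2] lift (2,7): star map gives -0.8995; window check -1.8 ≤ -0.8995 < -0.4 is true → IN Λ
[3] lift (-8,-16): star map gives -1.3726; window check -1.8 ≤ -1.3726 < -0.4 is true → IN Λ
[4] lift (5,-3): star map gives 6.2426; window check -1.8 ≤ 6.2426 < -0.4 is false → out
[5] lift (-11,-10): star map gives -6.8579; window check -1.8 ≤ -6.8579 < -0.4 is false → out
[6] lift (-13,1): star map gives -13.4142; window check -1.8 ≤ -13.4142 < -0.4 is false → out
[7] lift (15,16): star map gives 8.3726; window check -1.8 ≤ 8.3726 < -0.4 is false → out
[8] lift (-7,-17): star map gives 0.0416; window check -1.8 ≤ 0.0416 < -0.4 is false → out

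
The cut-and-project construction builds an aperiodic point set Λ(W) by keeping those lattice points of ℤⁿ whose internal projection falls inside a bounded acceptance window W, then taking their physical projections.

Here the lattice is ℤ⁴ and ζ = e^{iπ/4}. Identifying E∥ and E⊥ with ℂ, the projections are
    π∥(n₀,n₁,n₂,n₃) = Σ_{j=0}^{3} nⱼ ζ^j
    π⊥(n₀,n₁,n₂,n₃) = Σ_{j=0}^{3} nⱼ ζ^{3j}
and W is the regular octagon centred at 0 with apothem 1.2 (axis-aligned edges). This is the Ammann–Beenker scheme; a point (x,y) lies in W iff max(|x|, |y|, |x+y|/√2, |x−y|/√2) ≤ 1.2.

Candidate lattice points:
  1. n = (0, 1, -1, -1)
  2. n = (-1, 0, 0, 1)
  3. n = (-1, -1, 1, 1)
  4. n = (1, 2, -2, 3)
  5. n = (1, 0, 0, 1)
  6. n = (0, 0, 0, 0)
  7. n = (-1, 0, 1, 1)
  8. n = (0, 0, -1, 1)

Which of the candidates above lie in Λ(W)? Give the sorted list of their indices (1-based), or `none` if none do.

2, 3, 6, 7

With ζ = e^{iπ/4} the internal vectors are ζ^0,ζ^3,ζ^6,ζ^9.
#1 (0, 1, -1, -1): internal (-1.41421, 1.00000); octagon support 1.70711 vs apothem 1.2 → ∉ W
#2 (-1, 0, 0, 1): internal (-0.29289, 0.70711); octagon support 0.70711 vs apothem 1.2 → ∈ W
#3 (-1, -1, 1, 1): internal (0.41421, -1.00000); octagon support 1.00000 vs apothem 1.2 → ∈ W
#4 (1, 2, -2, 3): internal (1.70711, 5.53553); octagon support 5.53553 vs apothem 1.2 → ∉ W
#5 (1, 0, 0, 1): internal (1.70711, 0.70711); octagon support 1.70711 vs apothem 1.2 → ∉ W
#6 (0, 0, 0, 0): internal (0.00000, 0.00000); octagon support 0.00000 vs apothem 1.2 → ∈ W
#7 (-1, 0, 1, 1): internal (-0.29289, -0.29289); octagon support 0.41421 vs apothem 1.2 → ∈ W
#8 (0, 0, -1, 1): internal (0.70711, 1.70711); octagon support 1.70711 vs apothem 1.2 → ∉ W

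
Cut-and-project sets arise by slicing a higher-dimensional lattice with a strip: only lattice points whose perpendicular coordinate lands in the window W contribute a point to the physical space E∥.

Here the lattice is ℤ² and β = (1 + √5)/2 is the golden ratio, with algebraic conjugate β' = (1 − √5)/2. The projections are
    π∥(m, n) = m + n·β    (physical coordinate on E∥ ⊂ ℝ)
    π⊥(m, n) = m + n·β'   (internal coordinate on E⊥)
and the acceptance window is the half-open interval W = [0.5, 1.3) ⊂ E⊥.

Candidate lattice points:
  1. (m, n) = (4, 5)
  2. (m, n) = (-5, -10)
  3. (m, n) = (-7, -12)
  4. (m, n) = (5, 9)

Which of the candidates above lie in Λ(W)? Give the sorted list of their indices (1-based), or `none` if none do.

1, 2

Compute β' = (1−√5)/2 = -0.6180, so π⊥(m,n) = m -0.6180·n.
candidate 1: (m,n)=(4,5) → π∥ = 4+5·β ≈ 12.0902, π⊥ = 4+5·β' ≈ 0.9098 ∈ [0.5, 1.3) ⇒ IN Λ
candidate 2: (m,n)=(-5,-10) → π∥ = -5-10·β ≈ -21.1803, π⊥ = -5-10·β' ≈ 1.1803 ∈ [0.5, 1.3) ⇒ IN Λ
candidate 3: (m,n)=(-7,-12) → π∥ = -7-12·β ≈ -26.4164, π⊥ = -7-12·β' ≈ 0.4164 ∉ [0.5, 1.3) ⇒ out
candidate 4: (m,n)=(5,9) → π∥ = 5+9·β ≈ 19.5623, π⊥ = 5+9·β' ≈ -0.5623 ∉ [0.5, 1.3) ⇒ out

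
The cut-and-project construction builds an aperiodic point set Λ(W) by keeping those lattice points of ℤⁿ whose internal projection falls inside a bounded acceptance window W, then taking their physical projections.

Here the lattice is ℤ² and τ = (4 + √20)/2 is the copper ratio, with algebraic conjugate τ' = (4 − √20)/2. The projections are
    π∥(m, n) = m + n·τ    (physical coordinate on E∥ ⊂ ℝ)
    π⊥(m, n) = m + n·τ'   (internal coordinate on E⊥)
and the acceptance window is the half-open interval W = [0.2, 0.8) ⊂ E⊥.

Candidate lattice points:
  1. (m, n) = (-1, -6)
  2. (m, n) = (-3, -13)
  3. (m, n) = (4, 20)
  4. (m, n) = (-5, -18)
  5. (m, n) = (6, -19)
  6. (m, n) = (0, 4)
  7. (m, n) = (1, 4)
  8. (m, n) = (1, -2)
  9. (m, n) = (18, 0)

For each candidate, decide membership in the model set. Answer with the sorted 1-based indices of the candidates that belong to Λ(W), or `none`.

1

Compute τ' = (4−√20)/2 = -0.23607, so π⊥(m,n) = m -0.23607·n.
[1] lift (-1,-6): star map gives 0.41641; window check 0.2 ≤ 0.41641 < 0.8 is true → IN Λ
[2] lift (-3,-13): star map gives 0.06888; window check 0.2 ≤ 0.06888 < 0.8 is false → out
[3] lift (4,20): star map gives -0.72136; window check 0.2 ≤ -0.72136 < 0.8 is false → out
[4] lift (-5,-18): star map gives -0.75078; window check 0.2 ≤ -0.75078 < 0.8 is false → out
[5] lift (6,-19): star map gives 10.48529; window check 0.2 ≤ 10.48529 < 0.8 is false → out
[6] lift (0,4): star map gives -0.94427; window check 0.2 ≤ -0.94427 < 0.8 is false → out
[7] lift (1,4): star map gives 0.05573; window check 0.2 ≤ 0.05573 < 0.8 is false → out
[8] lift (1,-2): star map gives 1.47214; window check 0.2 ≤ 1.47214 < 0.8 is false → out
[9] lift (18,0): star map gives 18.00000; window check 0.2 ≤ 18.00000 < 0.8 is false → out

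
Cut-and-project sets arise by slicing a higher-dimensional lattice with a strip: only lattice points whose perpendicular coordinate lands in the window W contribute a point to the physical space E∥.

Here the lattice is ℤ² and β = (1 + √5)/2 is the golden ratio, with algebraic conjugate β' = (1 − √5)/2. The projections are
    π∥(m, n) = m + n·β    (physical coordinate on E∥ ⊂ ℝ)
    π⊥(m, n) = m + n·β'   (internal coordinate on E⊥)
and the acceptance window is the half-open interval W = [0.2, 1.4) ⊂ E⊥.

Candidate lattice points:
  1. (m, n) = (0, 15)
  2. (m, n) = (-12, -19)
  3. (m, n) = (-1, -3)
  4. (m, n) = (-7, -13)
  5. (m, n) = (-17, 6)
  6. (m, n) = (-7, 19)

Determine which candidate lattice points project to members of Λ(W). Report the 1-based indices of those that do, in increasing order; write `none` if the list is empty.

β' = (1−√5)/2 ≈ -0.618034.
#1 (0,15): internal coord 0 + (15)·β' = -9.270510; -9.270510 ∉ [0.2, 1.4) → out
#2 (-12,-19): internal coord -12 + (-19)·β' = -0.257354; -0.257354 ∉ [0.2, 1.4) → out
#3 (-1,-3): internal coord -1 + (-3)·β' = +0.854102; +0.854102 ∈ [0.2, 1.4) → IN Λ
#4 (-7,-13): internal coord -7 + (-13)·β' = +1.034442; +1.034442 ∈ [0.2, 1.4) → IN Λ
#5 (-17,6): internal coord -17 + (6)·β' = -20.708204; -20.708204 ∉ [0.2, 1.4) → out
#6 (-7,19): internal coord -7 + (19)·β' = -18.742646; -18.742646 ∉ [0.2, 1.4) → out

3, 4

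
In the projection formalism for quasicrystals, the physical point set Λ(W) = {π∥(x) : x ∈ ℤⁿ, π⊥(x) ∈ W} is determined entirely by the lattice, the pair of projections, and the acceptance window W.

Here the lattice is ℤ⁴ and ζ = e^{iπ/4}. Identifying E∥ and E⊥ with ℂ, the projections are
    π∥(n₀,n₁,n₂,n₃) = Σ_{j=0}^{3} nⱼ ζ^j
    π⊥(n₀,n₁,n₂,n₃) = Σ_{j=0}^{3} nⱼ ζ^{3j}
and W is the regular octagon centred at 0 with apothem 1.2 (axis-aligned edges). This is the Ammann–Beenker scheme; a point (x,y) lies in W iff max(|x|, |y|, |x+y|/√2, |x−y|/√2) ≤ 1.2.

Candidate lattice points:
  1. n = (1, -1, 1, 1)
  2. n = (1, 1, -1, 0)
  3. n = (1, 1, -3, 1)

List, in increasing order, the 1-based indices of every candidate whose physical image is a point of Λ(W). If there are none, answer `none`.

none

Internal map: ζ^{3j} for j=0..3 gives (1,0), (−√2/2,√2/2), (0,−1), (√2/2,√2/2).
candidate 1: n = (1, -1, 1, 1) → π⊥ ≈ (+2.4142, -1.0000); max(|x|,|y|,|x±y|/√2) = 2.4142 > 1.2 ⇒ ∉ W
candidate 2: n = (1, 1, -1, 0) → π⊥ ≈ (+0.2929, +1.7071); max(|x|,|y|,|x±y|/√2) = 1.7071 > 1.2 ⇒ ∉ W
candidate 3: n = (1, 1, -3, 1) → π⊥ ≈ (+1.0000, +4.4142); max(|x|,|y|,|x±y|/√2) = 4.4142 > 1.2 ⇒ ∉ W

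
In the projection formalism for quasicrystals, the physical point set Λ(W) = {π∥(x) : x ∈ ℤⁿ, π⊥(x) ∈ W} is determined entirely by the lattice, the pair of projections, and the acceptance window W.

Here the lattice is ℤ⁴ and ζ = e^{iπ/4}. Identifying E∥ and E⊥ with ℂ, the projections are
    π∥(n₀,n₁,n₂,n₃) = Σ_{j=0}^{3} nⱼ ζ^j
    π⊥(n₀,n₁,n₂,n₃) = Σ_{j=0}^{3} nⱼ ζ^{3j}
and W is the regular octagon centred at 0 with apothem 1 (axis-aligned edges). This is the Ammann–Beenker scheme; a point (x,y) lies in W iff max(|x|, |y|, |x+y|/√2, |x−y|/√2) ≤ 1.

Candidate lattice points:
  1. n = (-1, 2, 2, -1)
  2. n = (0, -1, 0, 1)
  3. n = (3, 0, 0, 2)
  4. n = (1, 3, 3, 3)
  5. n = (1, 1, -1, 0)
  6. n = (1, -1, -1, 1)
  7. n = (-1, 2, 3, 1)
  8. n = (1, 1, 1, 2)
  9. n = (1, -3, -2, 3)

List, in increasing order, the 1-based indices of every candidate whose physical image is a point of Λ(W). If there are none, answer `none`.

none

Internal map: ζ^{3j} for j=0..3 gives (1,0), (−√2/2,√2/2), (0,−1), (√2/2,√2/2).
candidate 1: n = (-1, 2, 2, -1) → π⊥ ≈ (-3.12132, -1.29289); max(|x|,|y|,|x±y|/√2) = 3.12132 > 1 ⇒ ∉ W
candidate 2: n = (0, -1, 0, 1) → π⊥ ≈ (+1.41421, +0.00000); max(|x|,|y|,|x±y|/√2) = 1.41421 > 1 ⇒ ∉ W
candidate 3: n = (3, 0, 0, 2) → π⊥ ≈ (+4.41421, +1.41421); max(|x|,|y|,|x±y|/√2) = 4.41421 > 1 ⇒ ∉ W
candidate 4: n = (1, 3, 3, 3) → π⊥ ≈ (+1.00000, +1.24264); max(|x|,|y|,|x±y|/√2) = 1.58579 > 1 ⇒ ∉ W
candidate 5: n = (1, 1, -1, 0) → π⊥ ≈ (+0.29289, +1.70711); max(|x|,|y|,|x±y|/√2) = 1.70711 > 1 ⇒ ∉ W
candidate 6: n = (1, -1, -1, 1) → π⊥ ≈ (+2.41421, +1.00000); max(|x|,|y|,|x±y|/√2) = 2.41421 > 1 ⇒ ∉ W
candidate 7: n = (-1, 2, 3, 1) → π⊥ ≈ (-1.70711, -0.87868); max(|x|,|y|,|x±y|/√2) = 1.82843 > 1 ⇒ ∉ W
candidate 8: n = (1, 1, 1, 2) → π⊥ ≈ (+1.70711, +1.12132); max(|x|,|y|,|x±y|/√2) = 2.00000 > 1 ⇒ ∉ W
candidate 9: n = (1, -3, -2, 3) → π⊥ ≈ (+5.24264, +2.00000); max(|x|,|y|,|x±y|/√2) = 5.24264 > 1 ⇒ ∉ W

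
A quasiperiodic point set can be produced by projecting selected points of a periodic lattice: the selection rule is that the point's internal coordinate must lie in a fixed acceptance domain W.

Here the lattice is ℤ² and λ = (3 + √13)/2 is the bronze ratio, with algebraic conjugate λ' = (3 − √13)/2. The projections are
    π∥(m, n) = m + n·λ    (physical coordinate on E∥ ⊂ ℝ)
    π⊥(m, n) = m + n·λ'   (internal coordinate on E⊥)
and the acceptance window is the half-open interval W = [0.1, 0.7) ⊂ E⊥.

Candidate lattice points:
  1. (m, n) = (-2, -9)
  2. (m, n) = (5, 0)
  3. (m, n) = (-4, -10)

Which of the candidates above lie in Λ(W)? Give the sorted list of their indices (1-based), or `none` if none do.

none

λ' = (3−√13)/2 ≈ -0.30278.
[1] lift (-2,-9): star map gives 0.72498; window check 0.1 ≤ 0.72498 < 0.7 is false → out
[2] lift (5,0): star map gives 5.00000; window check 0.1 ≤ 5.00000 < 0.7 is false → out
[3] lift (-4,-10): star map gives -0.97224; window check 0.1 ≤ -0.97224 < 0.7 is false → out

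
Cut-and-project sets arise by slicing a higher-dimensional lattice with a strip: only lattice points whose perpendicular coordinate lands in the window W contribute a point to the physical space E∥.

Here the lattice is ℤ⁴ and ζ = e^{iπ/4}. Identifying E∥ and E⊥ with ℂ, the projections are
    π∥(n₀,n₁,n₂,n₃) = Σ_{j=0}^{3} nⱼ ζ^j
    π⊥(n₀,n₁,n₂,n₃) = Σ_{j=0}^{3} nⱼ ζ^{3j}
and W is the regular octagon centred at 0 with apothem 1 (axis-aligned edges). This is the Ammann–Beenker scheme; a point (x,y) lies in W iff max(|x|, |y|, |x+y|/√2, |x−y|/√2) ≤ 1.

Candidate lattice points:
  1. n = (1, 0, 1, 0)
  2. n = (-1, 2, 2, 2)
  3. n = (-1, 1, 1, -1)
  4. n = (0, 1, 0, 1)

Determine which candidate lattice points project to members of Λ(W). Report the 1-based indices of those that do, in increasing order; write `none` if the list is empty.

none

Internal map: ζ^{3j} for j=0..3 gives (1,0), (−√2/2,√2/2), (0,−1), (√2/2,√2/2).
#1 (1, 0, 1, 0): internal (1.00000, -1.00000); octagon support 1.41421 vs apothem 1 → ∉ W
#2 (-1, 2, 2, 2): internal (-1.00000, 0.82843); octagon support 1.29289 vs apothem 1 → ∉ W
#3 (-1, 1, 1, -1): internal (-2.41421, -1.00000); octagon support 2.41421 vs apothem 1 → ∉ W
#4 (0, 1, 0, 1): internal (0.00000, 1.41421); octagon support 1.41421 vs apothem 1 → ∉ W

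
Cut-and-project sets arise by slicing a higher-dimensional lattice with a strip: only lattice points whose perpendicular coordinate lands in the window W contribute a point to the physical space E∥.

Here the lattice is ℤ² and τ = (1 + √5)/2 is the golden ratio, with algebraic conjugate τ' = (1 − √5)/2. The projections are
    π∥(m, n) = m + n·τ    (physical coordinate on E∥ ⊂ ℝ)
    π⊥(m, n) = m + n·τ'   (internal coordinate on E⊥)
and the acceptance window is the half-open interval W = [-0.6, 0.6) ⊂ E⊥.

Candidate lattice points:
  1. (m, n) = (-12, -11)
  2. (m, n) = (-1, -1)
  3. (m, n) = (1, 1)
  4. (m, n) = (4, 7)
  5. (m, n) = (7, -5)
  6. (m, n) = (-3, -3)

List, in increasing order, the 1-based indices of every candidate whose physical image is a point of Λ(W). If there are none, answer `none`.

τ' = (1−√5)/2 ≈ -0.618034.
candidate 1: (m,n)=(-12,-11) → π∥ = -12-11·τ ≈ -29.798374, π⊥ = -12-11·τ' ≈ -5.201626 ∉ [-0.6, 0.6) ⇒ out
candidate 2: (m,n)=(-1,-1) → π∥ = -1-1·τ ≈ -2.618034, π⊥ = -1-1·τ' ≈ -0.381966 ∈ [-0.6, 0.6) ⇒ IN Λ
candidate 3: (m,n)=(1,1) → π∥ = 1+1·τ ≈ 2.618034, π⊥ = 1+1·τ' ≈ 0.381966 ∈ [-0.6, 0.6) ⇒ IN Λ
candidate 4: (m,n)=(4,7) → π∥ = 4+7·τ ≈ 15.326238, π⊥ = 4+7·τ' ≈ -0.326238 ∈ [-0.6, 0.6) ⇒ IN Λ
candidate 5: (m,n)=(7,-5) → π∥ = 7-5·τ ≈ -1.090170, π⊥ = 7-5·τ' ≈ 10.090170 ∉ [-0.6, 0.6) ⇒ out
candidate 6: (m,n)=(-3,-3) → π∥ = -3-3·τ ≈ -7.854102, π⊥ = -3-3·τ' ≈ -1.145898 ∉ [-0.6, 0.6) ⇒ out

2, 3, 4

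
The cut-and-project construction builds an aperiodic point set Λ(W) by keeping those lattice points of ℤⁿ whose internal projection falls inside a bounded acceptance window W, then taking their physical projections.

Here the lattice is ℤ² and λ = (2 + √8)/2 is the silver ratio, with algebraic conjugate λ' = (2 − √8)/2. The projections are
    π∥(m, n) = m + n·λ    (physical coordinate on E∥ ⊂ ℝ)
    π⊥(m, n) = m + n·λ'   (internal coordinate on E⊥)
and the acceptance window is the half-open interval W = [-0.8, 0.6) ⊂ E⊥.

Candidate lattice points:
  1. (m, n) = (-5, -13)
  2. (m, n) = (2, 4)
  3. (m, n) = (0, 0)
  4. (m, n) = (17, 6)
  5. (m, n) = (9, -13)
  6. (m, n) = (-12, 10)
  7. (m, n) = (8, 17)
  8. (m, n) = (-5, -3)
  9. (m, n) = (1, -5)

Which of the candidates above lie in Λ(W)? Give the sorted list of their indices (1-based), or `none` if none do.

1, 2, 3

Numerically λ ≈ 2.4142 and λ' = −1/λ ≈ -0.4142.
#1 (-5,-13): internal coord -5 + (-13)·λ' = +0.3848; +0.3848 ∈ [-0.8, 0.6) → IN Λ
#2 (2,4): internal coord 2 + (4)·λ' = +0.3431; +0.3431 ∈ [-0.8, 0.6) → IN Λ
#3 (0,0): internal coord 0 + (0)·λ' = +0.0000; +0.0000 ∈ [-0.8, 0.6) → IN Λ
#4 (17,6): internal coord 17 + (6)·λ' = +14.5147; +14.5147 ∉ [-0.8, 0.6) → out
#5 (9,-13): internal coord 9 + (-13)·λ' = +14.3848; +14.3848 ∉ [-0.8, 0.6) → out
#6 (-12,10): internal coord -12 + (10)·λ' = -16.1421; -16.1421 ∉ [-0.8, 0.6) → out
#7 (8,17): internal coord 8 + (17)·λ' = +0.9584; +0.9584 ∉ [-0.8, 0.6) → out
#8 (-5,-3): internal coord -5 + (-3)·λ' = -3.7574; -3.7574 ∉ [-0.8, 0.6) → out
#9 (1,-5): internal coord 1 + (-5)·λ' = +3.0711; +3.0711 ∉ [-0.8, 0.6) → out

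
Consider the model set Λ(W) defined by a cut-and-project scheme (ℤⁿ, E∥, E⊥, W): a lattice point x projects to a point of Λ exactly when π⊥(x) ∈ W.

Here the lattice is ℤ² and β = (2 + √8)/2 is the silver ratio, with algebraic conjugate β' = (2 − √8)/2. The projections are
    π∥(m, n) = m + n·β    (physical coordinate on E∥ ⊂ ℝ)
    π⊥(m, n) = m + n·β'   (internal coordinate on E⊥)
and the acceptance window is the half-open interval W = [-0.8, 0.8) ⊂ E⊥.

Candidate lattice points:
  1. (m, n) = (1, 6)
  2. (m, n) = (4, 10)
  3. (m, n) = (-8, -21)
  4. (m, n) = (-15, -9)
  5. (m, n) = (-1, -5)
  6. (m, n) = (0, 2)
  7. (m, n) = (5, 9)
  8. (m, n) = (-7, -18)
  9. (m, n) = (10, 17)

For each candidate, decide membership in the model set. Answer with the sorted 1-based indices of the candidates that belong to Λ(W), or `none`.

2, 3, 8

Numerically β ≈ 2.414214 and β' = −1/β ≈ -0.414214.
#1 (1,6): internal coord 1 + (6)·β' = -1.485281; -1.485281 ∉ [-0.8, 0.8) → out
#2 (4,10): internal coord 4 + (10)·β' = -0.142136; -0.142136 ∈ [-0.8, 0.8) → IN Λ
#3 (-8,-21): internal coord -8 + (-21)·β' = +0.698485; +0.698485 ∈ [-0.8, 0.8) → IN Λ
#4 (-15,-9): internal coord -15 + (-9)·β' = -11.272078; -11.272078 ∉ [-0.8, 0.8) → out
#5 (-1,-5): internal coord -1 + (-5)·β' = +1.071068; +1.071068 ∉ [-0.8, 0.8) → out
#6 (0,2): internal coord 0 + (2)·β' = -0.828427; -0.828427 ∉ [-0.8, 0.8) → out
#7 (5,9): internal coord 5 + (9)·β' = +1.272078; +1.272078 ∉ [-0.8, 0.8) → out
#8 (-7,-18): internal coord -7 + (-18)·β' = +0.455844; +0.455844 ∈ [-0.8, 0.8) → IN Λ
#9 (10,17): internal coord 10 + (17)·β' = +2.958369; +2.958369 ∉ [-0.8, 0.8) → out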